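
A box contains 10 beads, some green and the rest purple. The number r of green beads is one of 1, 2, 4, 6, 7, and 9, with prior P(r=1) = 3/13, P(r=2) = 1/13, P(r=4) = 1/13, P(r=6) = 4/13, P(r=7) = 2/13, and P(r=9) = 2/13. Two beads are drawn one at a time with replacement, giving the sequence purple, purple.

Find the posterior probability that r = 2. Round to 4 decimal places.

0.1499

Compute the likelihood of the observed sequence for each case: P(data | r = 1) = (9/10)(9/10) = 0.81; P(data | r = 2) = (8/10)(8/10) = 0.64; P(data | r = 4) = (6/10)(6/10) = 0.36; P(data | r = 6) = (4/10)(4/10) = 0.16; P(data | r = 7) = (3/10)(3/10) = 0.09; P(data | r = 9) = (1/10)(1/10) = 0.01.
Multiplying each by its prior: 3/13 · 0.81 = 0.18692, 1/13 · 0.64 = 0.049231, 1/13 · 0.36 = 0.027692, 4/13 · 0.16 = 0.049231, 2/13 · 0.09 = 0.013846, 2/13 · 0.01 = 0.0015385; summing to 0.32846.
So P(r = 2 | data) = (0.049231) / (0.32846) = 0.14988.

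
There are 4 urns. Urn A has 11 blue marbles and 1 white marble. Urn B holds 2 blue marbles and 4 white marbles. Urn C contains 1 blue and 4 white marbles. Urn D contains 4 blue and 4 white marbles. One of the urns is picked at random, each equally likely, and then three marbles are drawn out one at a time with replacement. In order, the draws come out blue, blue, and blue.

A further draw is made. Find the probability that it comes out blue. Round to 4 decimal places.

0.8322

The likelihood of the observed sequence under each hypothesis: P(data | urn A) = (11/12)(11/12)(11/12) = 0.77025; P(data | urn B) = (2/6)(2/6)(2/6) = 0.037037; P(data | urn C) = (1/5)(1/5)(1/5) = 0.008; P(data | urn D) = (4/8)(4/8)(4/8) = 0.125.
The prior-weighted likelihoods are 1/4 · 0.77025 = 0.19256, 1/4 · 0.037037 = 0.0092593, 1/4 · 0.008 = 0.002, 1/4 · 0.125 = 0.03125; summing to 0.23507.
The posterior is then P(urn A | data) = 0.81917, P(urn B | data) = 0.039389, P(urn C | data) = 0.008508, P(urn D | data) = 0.13294.
Averaging over the posterior, P(blue next | data) = (11/12)(0.81917) + (1/3)(0.039389) + (1/5)(0.008508) + (1/2)(0.13294) = 0.8322.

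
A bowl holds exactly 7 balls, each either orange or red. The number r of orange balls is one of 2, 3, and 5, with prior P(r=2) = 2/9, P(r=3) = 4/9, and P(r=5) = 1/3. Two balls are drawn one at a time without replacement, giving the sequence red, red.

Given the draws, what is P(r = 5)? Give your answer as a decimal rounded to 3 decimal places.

For each hypothesis, P(data | H) works out to: P(data | r = 2) = (5/7)(4/6) = 10/21; P(data | r = 3) = (4/7)(3/6) = 2/7; P(data | r = 5) = (2/7)(1/6) = 1/21.
Weighting by the prior gives 2/9 · 10/21 = 20/189, 4/9 · 2/7 = 8/63, 1/3 · 1/21 = 1/63; with total 47/189.
So P(r = 5 | data) = (1/63) / (47/189) = 3/47.

0.064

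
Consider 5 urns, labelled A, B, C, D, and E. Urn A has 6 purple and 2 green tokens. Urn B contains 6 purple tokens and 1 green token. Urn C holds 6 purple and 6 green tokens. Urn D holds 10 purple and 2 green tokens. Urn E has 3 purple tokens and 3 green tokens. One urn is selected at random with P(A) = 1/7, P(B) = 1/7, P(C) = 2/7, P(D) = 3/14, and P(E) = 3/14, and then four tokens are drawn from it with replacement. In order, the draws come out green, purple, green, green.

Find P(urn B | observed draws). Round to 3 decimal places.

Compute the likelihood of the observed sequence for each case: P(data | urn A) = (2/8)(6/8)(2/8)(2/8) = 0.011719; P(data | urn B) = (1/7)(6/7)(1/7)(1/7) = 0.002499; P(data | urn C) = (6/12)(6/12)(6/12)(6/12) = 0.0625; P(data | urn D) = (2/12)(10/12)(2/12)(2/12) = 0.003858; P(data | urn E) = (3/6)(3/6)(3/6)(3/6) = 0.0625.
Multiplying each by its prior: 1/7 · 0.011719 = 0.0016741, 1/7 · 0.002499 = 0.00035699, 2/7 · 0.0625 = 0.017857, 3/14 · 0.003858 = 0.00082672, 3/14 · 0.0625 = 0.013393; summing to 0.034108.
So P(urn B | data) = (0.00035699) / (0.034108) = 0.010467.

0.010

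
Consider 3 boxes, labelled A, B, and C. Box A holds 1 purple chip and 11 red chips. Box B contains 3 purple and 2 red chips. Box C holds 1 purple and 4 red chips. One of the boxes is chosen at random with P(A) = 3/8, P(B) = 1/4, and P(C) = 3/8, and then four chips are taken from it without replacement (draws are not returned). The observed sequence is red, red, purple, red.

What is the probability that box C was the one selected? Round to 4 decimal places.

0.7059

Compute the likelihood of the observed sequence for each case: P(data | box A) = (11/12)(10/11)(1/10)(9/9) = 1/12; P(data | box B) = (2/5)(1/4)(3/3)(0/2) = 0; P(data | box C) = (4/5)(3/4)(1/3)(2/2) = 1/5.
Weighting by the prior gives 3/8 · 1/12 = 1/32, 1/4 · 0 = 0, 3/8 · 1/5 = 3/40; with total 17/160.
Therefore the posterior P(box C | data) = (3/40) / (17/160) = 12/17.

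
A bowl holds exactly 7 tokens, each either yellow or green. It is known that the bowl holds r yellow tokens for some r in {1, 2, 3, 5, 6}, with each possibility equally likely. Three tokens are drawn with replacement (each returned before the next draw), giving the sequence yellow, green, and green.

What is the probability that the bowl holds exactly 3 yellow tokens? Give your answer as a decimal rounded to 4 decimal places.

For each hypothesis, P(data | H) works out to: P(data | r = 1) = (1/7)(6/7)(6/7) = 0.10496; P(data | r = 2) = (2/7)(5/7)(5/7) = 0.14577; P(data | r = 3) = (3/7)(4/7)(4/7) = 0.13994; P(data | r = 5) = (5/7)(2/7)(2/7) = 0.058309; P(data | r = 6) = (6/7)(1/7)(1/7) = 0.017493.
Multiplying each by its prior: 1/5 · 0.10496 = 0.020991, 1/5 · 0.14577 = 0.029155, 1/5 · 0.13994 = 0.027988, 1/5 · 0.058309 = 0.011662, 1/5 · 0.017493 = 0.0034985; summing to 0.093294.
Hence P(r = 3 | data) = (0.027988) / (0.093294) = 0.3.

0.3000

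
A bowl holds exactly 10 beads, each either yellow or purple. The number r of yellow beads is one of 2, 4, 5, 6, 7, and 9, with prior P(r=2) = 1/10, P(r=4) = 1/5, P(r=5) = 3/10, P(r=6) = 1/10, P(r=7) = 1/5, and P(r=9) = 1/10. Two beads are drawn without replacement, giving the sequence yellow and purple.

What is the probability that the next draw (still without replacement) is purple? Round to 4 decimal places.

The likelihood of the observed sequence under each hypothesis: P(data | r = 2) = (2/10)(8/9) = 8/45; P(data | r = 4) = (4/10)(6/9) = 4/15; P(data | r = 5) = (5/10)(5/9) = 5/18; P(data | r = 6) = (6/10)(4/9) = 4/15; P(data | r = 7) = (7/10)(3/9) = 7/30; P(data | r = 9) = (9/10)(1/9) = 1/10.
Multiplying each by its prior: 1/10 · 8/45 = 4/225, 1/5 · 4/15 = 4/75, 3/10 · 5/18 = 1/12, 1/10 · 4/15 = 2/75, 1/5 · 7/30 = 7/150, 1/10 · 1/10 = 1/100; summing to 107/450.
Dividing through by the total gives posterior P(r = 2 | data) = 8/107, P(r = 4 | data) = 24/107, P(r = 5 | data) = 75/214, P(r = 6 | data) = 12/107, P(r = 7 | data) = 21/107, P(r = 9 | data) = 9/214.
Averaging over the posterior, P(purple next | data) = (7/8)(8/107) + (5/8)(24/107) + (1/2)(75/214) + (3/8)(12/107) + (1/4)(21/107) + (0)(9/214) = 101/214.

0.4720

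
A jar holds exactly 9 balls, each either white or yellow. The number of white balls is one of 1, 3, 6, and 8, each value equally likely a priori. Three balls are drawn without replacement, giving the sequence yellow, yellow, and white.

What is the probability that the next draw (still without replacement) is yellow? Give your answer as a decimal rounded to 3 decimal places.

0.670

Under each hypothesis, the probability of the observed sequence is: P(data | r = 1) = (8/9)(7/8)(1/7) = 1/9; P(data | r = 3) = (6/9)(5/8)(3/7) = 5/28; P(data | r = 6) = (3/9)(2/8)(6/7) = 1/14; P(data | r = 8) = (1/9)(0/8) = 0.
Weighting by the prior gives 1/4 · 1/9 = 1/36, 1/4 · 5/28 = 5/112, 1/4 · 1/14 = 1/56, 1/4 · 0 = 0; with total 13/144.
Normalising, the posterior is P(r = 1 | data) = 4/13, P(r = 3 | data) = 45/91, P(r = 6 | data) = 18/91, P(r = 8 | data) = 0.
Averaging over the posterior, P(yellow next | data) = (1)(4/13) + (2/3)(45/91) + (1/6)(18/91) = 61/91.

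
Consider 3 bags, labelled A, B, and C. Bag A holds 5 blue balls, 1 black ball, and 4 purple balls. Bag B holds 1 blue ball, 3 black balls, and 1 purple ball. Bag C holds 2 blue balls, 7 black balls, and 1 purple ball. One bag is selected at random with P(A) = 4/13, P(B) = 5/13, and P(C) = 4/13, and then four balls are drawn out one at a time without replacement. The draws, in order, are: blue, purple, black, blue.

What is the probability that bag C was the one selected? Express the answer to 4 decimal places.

0.1489

Under each hypothesis, the probability of the observed sequence is: P(data | bag A) = (5/10)(4/9)(1/8)(4/7) = 0.015873; P(data | bag B) = (1/5)(1/4)(3/3)(0/2) = 0; P(data | bag C) = (2/10)(1/9)(7/8)(1/7) = 0.0027778.
Weighting by the prior gives 4/13 · 0.015873 = 0.004884, 5/13 · 0 = 0, 4/13 · 0.0027778 = 0.0008547; these sum to 0.0057387.
So P(bag C | data) = (0.0008547) / (0.0057387) = 0.14894.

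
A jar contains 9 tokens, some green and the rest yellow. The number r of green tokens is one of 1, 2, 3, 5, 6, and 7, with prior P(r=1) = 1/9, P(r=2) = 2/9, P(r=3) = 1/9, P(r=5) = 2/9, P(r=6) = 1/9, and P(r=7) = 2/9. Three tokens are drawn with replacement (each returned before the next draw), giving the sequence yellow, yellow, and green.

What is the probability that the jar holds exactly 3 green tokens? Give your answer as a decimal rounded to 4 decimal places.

Under each hypothesis, the probability of the observed sequence is: P(data | r = 1) = (8/9)(8/9)(1/9) = 0.087791; P(data | r = 2) = (7/9)(7/9)(2/9) = 0.13443; P(data | r = 3) = (6/9)(6/9)(3/9) = 0.14815; P(data | r = 5) = (4/9)(4/9)(5/9) = 0.10974; P(data | r = 6) = (3/9)(3/9)(6/9) = 0.074074; P(data | r = 7) = (2/9)(2/9)(7/9) = 0.038409.
The prior-weighted likelihoods are 1/9 · 0.087791 = 0.0097546, 2/9 · 0.13443 = 0.029873, 1/9 · 0.14815 = 0.016461, 2/9 · 0.10974 = 0.024387, 1/9 · 0.074074 = 0.0082305, 2/9 · 0.038409 = 0.0085353; summing to 0.097241.
By Bayes' rule, P(r = 3 | data) = (0.016461) / (0.097241) = 0.16928.

0.1693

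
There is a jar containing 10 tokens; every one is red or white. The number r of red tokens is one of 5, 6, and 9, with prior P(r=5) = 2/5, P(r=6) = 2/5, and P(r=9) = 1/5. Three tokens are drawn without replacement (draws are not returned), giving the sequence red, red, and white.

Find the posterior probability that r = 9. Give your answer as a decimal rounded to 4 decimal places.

Under each hypothesis, the probability of the observed sequence is: P(data | r = 5) = (5/10)(4/9)(5/8) = 5/36; P(data | r = 6) = (6/10)(5/9)(4/8) = 1/6; P(data | r = 9) = (9/10)(8/9)(1/8) = 1/10.
The prior-weighted likelihoods are 2/5 · 5/36 = 1/18, 2/5 · 1/6 = 1/15, 1/5 · 1/10 = 1/50; summing to 32/225.
By Bayes' rule, P(r = 9 | data) = (1/50) / (32/225) = 9/64.

0.1406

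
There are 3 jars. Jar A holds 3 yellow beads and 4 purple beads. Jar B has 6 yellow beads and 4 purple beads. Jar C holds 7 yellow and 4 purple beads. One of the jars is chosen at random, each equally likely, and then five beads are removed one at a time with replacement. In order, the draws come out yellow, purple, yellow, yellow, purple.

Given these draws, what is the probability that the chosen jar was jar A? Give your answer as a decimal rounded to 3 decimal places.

0.272

Compute the likelihood of the observed sequence for each case: P(data | jar A) = (3/7)(4/7)(3/7)(3/7)(4/7) = 0.025704; P(data | jar B) = (6/10)(4/10)(6/10)(6/10)(4/10) = 0.03456; P(data | jar C) = (7/11)(4/11)(7/11)(7/11)(4/11) = 0.034076.
Weighting by the prior gives 1/3 · 0.025704 = 0.0085679, 1/3 · 0.03456 = 0.01152, 1/3 · 0.034076 = 0.011359; summing to 0.031447.
Therefore the posterior P(jar A | data) = (0.0085679) / (0.031447) = 0.27246.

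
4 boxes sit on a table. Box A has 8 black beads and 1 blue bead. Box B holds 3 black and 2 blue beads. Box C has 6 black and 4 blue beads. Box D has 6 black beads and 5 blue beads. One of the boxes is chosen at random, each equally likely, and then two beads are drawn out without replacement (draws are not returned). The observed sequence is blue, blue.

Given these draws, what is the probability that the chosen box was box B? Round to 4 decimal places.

For each hypothesis, P(data | H) works out to: P(data | box A) = (1/9)(0/8) = 0; P(data | box B) = (2/5)(1/4) = 0.1; P(data | box C) = (4/10)(3/9) = 0.13333; P(data | box D) = (5/11)(4/10) = 0.18182.
Weighting by the prior gives 1/4 · 0 = 0, 1/4 · 0.1 = 0.025, 1/4 · 0.13333 = 0.033333, 1/4 · 0.18182 = 0.045455; summing to 0.10379.
Hence P(box B | data) = (0.025) / (0.10379) = 0.24088.

0.2409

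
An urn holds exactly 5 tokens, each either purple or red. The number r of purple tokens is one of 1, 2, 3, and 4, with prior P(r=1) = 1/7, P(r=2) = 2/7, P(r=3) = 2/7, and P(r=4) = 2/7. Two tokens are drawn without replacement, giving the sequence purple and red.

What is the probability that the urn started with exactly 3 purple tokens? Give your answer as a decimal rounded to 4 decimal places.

0.3333

For each hypothesis, P(data | H) works out to: P(data | r = 1) = (1/5)(4/4) = 1/5; P(data | r = 2) = (2/5)(3/4) = 3/10; P(data | r = 3) = (3/5)(2/4) = 3/10; P(data | r = 4) = (4/5)(1/4) = 1/5.
Multiplying each by its prior: 1/7 · 1/5 = 1/35, 2/7 · 3/10 = 3/35, 2/7 · 3/10 = 3/35, 2/7 · 1/5 = 2/35; summing to 9/35.
Hence P(r = 3 | data) = (3/35) / (9/35) = 1/3.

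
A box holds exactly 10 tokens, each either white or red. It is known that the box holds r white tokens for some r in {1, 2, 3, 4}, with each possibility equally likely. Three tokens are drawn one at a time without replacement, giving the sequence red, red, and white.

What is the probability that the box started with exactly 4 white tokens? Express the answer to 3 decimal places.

0.279

Under each hypothesis, the probability of the observed sequence is: P(data | r = 1) = (9/10)(8/9)(1/8) = 1/10; P(data | r = 2) = (8/10)(7/9)(2/8) = 7/45; P(data | r = 3) = (7/10)(6/9)(3/8) = 7/40; P(data | r = 4) = (6/10)(5/9)(4/8) = 1/6.
The prior-weighted likelihoods are 1/4 · 1/10 = 1/40, 1/4 · 7/45 = 7/180, 1/4 · 7/40 = 7/160, 1/4 · 1/6 = 1/24; summing to 43/288.
Hence P(r = 4 | data) = (1/24) / (43/288) = 12/43.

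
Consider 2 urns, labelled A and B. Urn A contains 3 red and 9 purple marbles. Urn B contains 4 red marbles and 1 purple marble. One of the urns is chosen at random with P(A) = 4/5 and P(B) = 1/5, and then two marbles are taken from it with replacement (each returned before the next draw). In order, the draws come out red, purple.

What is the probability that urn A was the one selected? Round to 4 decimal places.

0.8242

For each hypothesis, P(data | H) works out to: P(data | urn A) = (3/12)(9/12) = 3/16; P(data | urn B) = (4/5)(1/5) = 4/25.
The prior-weighted likelihoods are 4/5 · 3/16 = 3/20, 1/5 · 4/25 = 4/125; these sum to 91/500.
Therefore the posterior P(urn A | data) = (3/20) / (91/500) = 75/91.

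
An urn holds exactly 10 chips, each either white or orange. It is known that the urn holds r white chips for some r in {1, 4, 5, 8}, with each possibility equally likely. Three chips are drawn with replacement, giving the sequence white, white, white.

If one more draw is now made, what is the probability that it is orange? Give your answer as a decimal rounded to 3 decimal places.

The likelihood of the observed sequence under each hypothesis: P(data | r = 1) = (1/10)(1/10)(1/10) = 0.001; P(data | r = 4) = (4/10)(4/10)(4/10) = 0.064; P(data | r = 5) = (5/10)(5/10)(5/10) = 0.125; P(data | r = 8) = (8/10)(8/10)(8/10) = 0.512.
Multiplying each by its prior: 1/4 · 0.001 = 0.00025, 1/4 · 0.064 = 0.016, 1/4 · 0.125 = 0.03125, 1/4 · 0.512 = 0.128; with total 0.1755.
Dividing through by the total gives posterior P(r = 1 | data) = 0.0014245, P(r = 4 | data) = 0.091168, P(r = 5 | data) = 0.17806, P(r = 8 | data) = 0.72934.
Averaging over the posterior, P(orange next | data) = (9/10)(0.0014245) + (3/5)(0.091168) + (1/2)(0.17806) + (1/5)(0.72934) = 0.29088.

0.291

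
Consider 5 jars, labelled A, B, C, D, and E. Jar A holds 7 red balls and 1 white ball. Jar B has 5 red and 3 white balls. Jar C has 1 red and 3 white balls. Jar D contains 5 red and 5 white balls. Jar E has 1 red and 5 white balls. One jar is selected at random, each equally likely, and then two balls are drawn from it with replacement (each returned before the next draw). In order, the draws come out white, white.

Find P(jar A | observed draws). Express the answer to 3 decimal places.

For each hypothesis, P(data | H) works out to: P(data | jar A) = (1/8)(1/8) = 0.015625; P(data | jar B) = (3/8)(3/8) = 0.14062; P(data | jar C) = (3/4)(3/4) = 0.5625; P(data | jar D) = (5/10)(5/10) = 0.25; P(data | jar E) = (5/6)(5/6) = 0.69444.
Weighting by the prior gives 1/5 · 0.015625 = 0.003125, 1/5 · 0.14062 = 0.028125, 1/5 · 0.5625 = 0.1125, 1/5 · 0.25 = 0.05, 1/5 · 0.69444 = 0.13889; with total 0.33264.
Hence P(jar A | data) = (0.003125) / (0.33264) = 0.0093946.

0.009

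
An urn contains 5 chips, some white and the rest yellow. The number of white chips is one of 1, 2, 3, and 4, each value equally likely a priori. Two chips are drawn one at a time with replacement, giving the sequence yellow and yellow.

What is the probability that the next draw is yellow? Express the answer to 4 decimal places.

0.6667

The likelihood of the observed sequence under each hypothesis: P(data | r = 1) = (4/5)(4/5) = 16/25; P(data | r = 2) = (3/5)(3/5) = 9/25; P(data | r = 3) = (2/5)(2/5) = 4/25; P(data | r = 4) = (1/5)(1/5) = 1/25.
Multiplying each by its prior: 1/4 · 16/25 = 4/25, 1/4 · 9/25 = 9/100, 1/4 · 4/25 = 1/25, 1/4 · 1/25 = 1/100; these sum to 3/10.
Dividing through by the total gives posterior P(r = 1 | data) = 8/15, P(r = 2 | data) = 3/10, P(r = 3 | data) = 2/15, P(r = 4 | data) = 1/30.
Averaging over the posterior, P(yellow next | data) = (4/5)(8/15) + (3/5)(3/10) + (2/5)(2/15) + (1/5)(1/30) = 2/3.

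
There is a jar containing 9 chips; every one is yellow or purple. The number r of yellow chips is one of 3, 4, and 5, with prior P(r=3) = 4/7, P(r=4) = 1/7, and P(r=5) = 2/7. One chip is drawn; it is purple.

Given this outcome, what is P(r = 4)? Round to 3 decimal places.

Compute the likelihood of this draw for each case: P(data | r = 3) = (6/9) = 2/3; P(data | r = 4) = (5/9) = 5/9; P(data | r = 5) = (4/9) = 4/9.
The prior-weighted likelihoods are 4/7 · 2/3 = 8/21, 1/7 · 5/9 = 5/63, 2/7 · 4/9 = 8/63; summing to 37/63.
By Bayes' rule, P(r = 4 | data) = (5/63) / (37/63) = 5/37.

0.135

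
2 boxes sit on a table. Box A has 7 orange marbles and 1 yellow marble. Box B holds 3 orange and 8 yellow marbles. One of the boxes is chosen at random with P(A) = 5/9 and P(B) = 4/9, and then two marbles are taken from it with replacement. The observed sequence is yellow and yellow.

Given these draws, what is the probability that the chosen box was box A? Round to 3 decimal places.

0.036

Compute the likelihood of the observed sequence for each case: P(data | box A) = (1/8)(1/8) = 0.015625; P(data | box B) = (8/11)(8/11) = 0.52893.
Weighting by the prior gives 5/9 · 0.015625 = 0.0086806, 4/9 · 0.52893 = 0.23508; these sum to 0.24376.
Hence P(box A | data) = (0.0086806) / (0.24376) = 0.035611.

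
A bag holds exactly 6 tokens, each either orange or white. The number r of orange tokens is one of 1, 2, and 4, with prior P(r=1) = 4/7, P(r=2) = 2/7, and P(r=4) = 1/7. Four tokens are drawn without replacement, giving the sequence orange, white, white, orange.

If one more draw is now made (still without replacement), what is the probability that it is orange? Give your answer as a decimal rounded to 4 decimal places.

Compute the likelihood of the observed sequence for each case: P(data | r = 1) = (1/6)(5/5)(4/4)(0/3) = 0; P(data | r = 2) = (2/6)(4/5)(3/4)(1/3) = 1/15; P(data | r = 4) = (4/6)(2/5)(1/4)(3/3) = 1/15.
The prior-weighted likelihoods are 4/7 · 0 = 0, 2/7 · 1/15 = 2/105, 1/7 · 1/15 = 1/105; with total 1/35.
Normalising, the posterior is P(r = 1 | data) = 0, P(r = 2 | data) = 2/3, P(r = 4 | data) = 1/3.
So P(orange next | data) = Σ P(orange next | H) P(H | data) = (0)(2/3) + (1)(1/3) = 1/3.

0.3333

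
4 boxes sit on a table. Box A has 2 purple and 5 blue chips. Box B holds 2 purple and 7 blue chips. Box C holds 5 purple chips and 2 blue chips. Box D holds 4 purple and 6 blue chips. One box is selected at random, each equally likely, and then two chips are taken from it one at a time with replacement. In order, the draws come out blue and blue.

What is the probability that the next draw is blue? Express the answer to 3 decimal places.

0.690

The likelihood of the observed sequence under each hypothesis: P(data | box A) = (5/7)(5/7) = 0.5102; P(data | box B) = (7/9)(7/9) = 0.60494; P(data | box C) = (2/7)(2/7) = 0.081633; P(data | box D) = (6/10)(6/10) = 0.36.
The prior-weighted likelihoods are 1/4 · 0.5102 = 0.12755, 1/4 · 0.60494 = 0.15123, 1/4 · 0.081633 = 0.020408, 1/4 · 0.36 = 0.09; these sum to 0.38919.
Normalising, the posterior is P(box A | data) = 0.32773, P(box B | data) = 0.38858, P(box C | data) = 0.052437, P(box D | data) = 0.23125.
So P(blue next | data) = Σ P(blue next | H) P(H | data) = (5/7)(0.32773) + (7/9)(0.38858) + (2/7)(0.052437) + (3/5)(0.23125) = 0.69006.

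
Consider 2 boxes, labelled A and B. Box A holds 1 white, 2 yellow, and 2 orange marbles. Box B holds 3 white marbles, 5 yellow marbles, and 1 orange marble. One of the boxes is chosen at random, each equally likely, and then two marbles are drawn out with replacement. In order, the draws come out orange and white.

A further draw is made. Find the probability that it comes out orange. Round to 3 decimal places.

The likelihood of the observed sequence under each hypothesis: P(data | box A) = (2/5)(1/5) = 0.08; P(data | box B) = (1/9)(3/9) = 0.037037.
Weighting by the prior gives 1/2 · 0.08 = 0.04, 1/2 · 0.037037 = 0.018519; summing to 0.058519.
Normalising, the posterior is P(box A | data) = 0.68354, P(box B | data) = 0.31646.
So P(orange next | data) = Σ P(orange next | H) P(H | data) = (2/5)(0.68354) + (1/9)(0.31646) = 0.30858.

0.309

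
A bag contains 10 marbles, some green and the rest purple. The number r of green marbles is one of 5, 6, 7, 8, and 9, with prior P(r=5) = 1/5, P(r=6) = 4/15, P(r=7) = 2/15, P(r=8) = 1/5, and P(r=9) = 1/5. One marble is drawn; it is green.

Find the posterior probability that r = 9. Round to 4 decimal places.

0.2596

Compute the likelihood of this draw for each case: P(data | r = 5) = (5/10) = 1/2; P(data | r = 6) = (6/10) = 3/5; P(data | r = 7) = (7/10) = 7/10; P(data | r = 8) = (8/10) = 4/5; P(data | r = 9) = (9/10) = 9/10.
Multiplying each by its prior: 1/5 · 1/2 = 1/10, 4/15 · 3/5 = 4/25, 2/15 · 7/10 = 7/75, 1/5 · 4/5 = 4/25, 1/5 · 9/10 = 9/50; these sum to 52/75.
Therefore the posterior P(r = 9 | data) = (9/50) / (52/75) = 27/104.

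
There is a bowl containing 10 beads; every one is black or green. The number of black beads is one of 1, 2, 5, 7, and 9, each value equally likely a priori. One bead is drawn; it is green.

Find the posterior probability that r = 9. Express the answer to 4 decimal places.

Under each hypothesis, the probability of this draw is: P(data | r = 1) = (9/10) = 9/10; P(data | r = 2) = (8/10) = 4/5; P(data | r = 5) = (5/10) = 1/2; P(data | r = 7) = (3/10) = 3/10; P(data | r = 9) = (1/10) = 1/10.
Multiplying each by its prior: 1/5 · 9/10 = 9/50, 1/5 · 4/5 = 4/25, 1/5 · 1/2 = 1/10, 1/5 · 3/10 = 3/50, 1/5 · 1/10 = 1/50; these sum to 13/25.
So P(r = 9 | data) = (1/50) / (13/25) = 1/26.

0.0385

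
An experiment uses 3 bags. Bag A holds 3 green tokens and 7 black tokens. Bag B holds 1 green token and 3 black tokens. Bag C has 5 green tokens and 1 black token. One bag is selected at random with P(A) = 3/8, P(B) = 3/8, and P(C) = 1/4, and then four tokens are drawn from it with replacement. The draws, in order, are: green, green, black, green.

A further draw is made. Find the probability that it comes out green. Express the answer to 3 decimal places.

0.655

Compute the likelihood of the observed sequence for each case: P(data | bag A) = (3/10)(3/10)(7/10)(3/10) = 0.0189; P(data | bag B) = (1/4)(1/4)(3/4)(1/4) = 0.011719; P(data | bag C) = (5/6)(5/6)(1/6)(5/6) = 0.096451.
Multiplying each by its prior: 3/8 · 0.0189 = 0.0070875, 3/8 · 0.011719 = 0.0043945, 1/4 · 0.096451 = 0.024113; with total 0.035595.
Normalising, the posterior is P(bag A | data) = 0.19912, P(bag B | data) = 0.12346, P(bag C | data) = 0.67742.
The predictive probability is P(green next | data) = (3/10)(0.19912) + (1/4)(0.12346) + (5/6)(0.67742) = 0.65512.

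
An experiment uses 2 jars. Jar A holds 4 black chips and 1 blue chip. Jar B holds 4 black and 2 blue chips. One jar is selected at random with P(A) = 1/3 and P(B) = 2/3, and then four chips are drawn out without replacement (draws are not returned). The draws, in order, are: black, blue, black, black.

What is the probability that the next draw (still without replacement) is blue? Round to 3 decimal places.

0.286

For each hypothesis, P(data | H) works out to: P(data | jar A) = (4/5)(1/4)(3/3)(2/2) = 1/5; P(data | jar B) = (4/6)(2/5)(3/4)(2/3) = 2/15.
The prior-weighted likelihoods are 1/3 · 1/5 = 1/15, 2/3 · 2/15 = 4/45; these sum to 7/45.
Dividing through by the total gives posterior P(jar A | data) = 3/7, P(jar B | data) = 4/7.
So P(blue next | data) = Σ P(blue next | H) P(H | data) = (0)(3/7) + (1/2)(4/7) = 2/7.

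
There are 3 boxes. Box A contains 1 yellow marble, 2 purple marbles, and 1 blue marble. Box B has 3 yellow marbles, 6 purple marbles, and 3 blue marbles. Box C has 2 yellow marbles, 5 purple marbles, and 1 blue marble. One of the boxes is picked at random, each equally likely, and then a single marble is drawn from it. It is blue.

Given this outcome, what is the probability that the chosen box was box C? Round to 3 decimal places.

0.200

For each hypothesis, P(data | H) works out to: P(data | box A) = (1/4) = 1/4; P(data | box B) = (3/12) = 1/4; P(data | box C) = (1/8) = 1/8.
Multiplying each by its prior: 1/3 · 1/4 = 1/12, 1/3 · 1/4 = 1/12, 1/3 · 1/8 = 1/24; these sum to 5/24.
Therefore the posterior P(box C | data) = (1/24) / (5/24) = 1/5.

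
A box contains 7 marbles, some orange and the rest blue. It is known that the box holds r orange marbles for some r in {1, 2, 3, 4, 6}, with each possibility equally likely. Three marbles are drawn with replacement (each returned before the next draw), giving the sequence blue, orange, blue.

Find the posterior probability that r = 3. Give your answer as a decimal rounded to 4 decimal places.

0.2727

Under each hypothesis, the probability of the observed sequence is: P(data | r = 1) = (6/7)(1/7)(6/7) = 0.10496; P(data | r = 2) = (5/7)(2/7)(5/7) = 0.14577; P(data | r = 3) = (4/7)(3/7)(4/7) = 0.13994; P(data | r = 4) = (3/7)(4/7)(3/7) = 0.10496; P(data | r = 6) = (1/7)(6/7)(1/7) = 0.017493.
Weighting by the prior gives 1/5 · 0.10496 = 0.020991, 1/5 · 0.14577 = 0.029155, 1/5 · 0.13994 = 0.027988, 1/5 · 0.10496 = 0.020991, 1/5 · 0.017493 = 0.0034985; these sum to 0.10262.
By Bayes' rule, P(r = 3 | data) = (0.027988) / (0.10262) = 0.27273.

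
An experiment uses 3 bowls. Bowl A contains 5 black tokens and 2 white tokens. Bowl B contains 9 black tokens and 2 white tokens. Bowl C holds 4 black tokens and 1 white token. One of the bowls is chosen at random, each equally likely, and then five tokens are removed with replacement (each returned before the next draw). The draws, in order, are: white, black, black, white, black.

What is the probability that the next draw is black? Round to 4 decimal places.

0.7675

Under each hypothesis, the probability of the observed sequence is: P(data | bowl A) = (2/7)(5/7)(5/7)(2/7)(5/7) = 0.02975; P(data | bowl B) = (2/11)(9/11)(9/11)(2/11)(9/11) = 0.018106; P(data | bowl C) = (1/5)(4/5)(4/5)(1/5)(4/5) = 0.02048.
The prior-weighted likelihoods are 1/3 · 0.02975 = 0.0099165, 1/3 · 0.018106 = 0.0060354, 1/3 · 0.02048 = 0.0068267; summing to 0.022779.
Normalising, the posterior is P(bowl A | data) = 0.43534, P(bowl B | data) = 0.26496, P(bowl C | data) = 0.2997.
So P(black next | data) = Σ P(black next | H) P(H | data) = (5/7)(0.43534) + (9/11)(0.26496) + (4/5)(0.2997) = 0.7675.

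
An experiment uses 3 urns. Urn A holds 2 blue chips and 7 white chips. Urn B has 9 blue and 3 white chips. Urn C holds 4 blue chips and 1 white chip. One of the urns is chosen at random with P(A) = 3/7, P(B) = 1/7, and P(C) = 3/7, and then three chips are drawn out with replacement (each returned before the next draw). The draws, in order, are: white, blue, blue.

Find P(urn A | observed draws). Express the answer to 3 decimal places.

For each hypothesis, P(data | H) works out to: P(data | urn A) = (7/9)(2/9)(2/9) = 0.038409; P(data | urn B) = (3/12)(9/12)(9/12) = 0.14062; P(data | urn C) = (1/5)(4/5)(4/5) = 0.128.
Multiplying each by its prior: 3/7 · 0.038409 = 0.016461, 1/7 · 0.14062 = 0.020089, 3/7 · 0.128 = 0.054857; with total 0.091407.
Hence P(urn A | data) = (0.016461) / (0.091407) = 0.18008.

0.180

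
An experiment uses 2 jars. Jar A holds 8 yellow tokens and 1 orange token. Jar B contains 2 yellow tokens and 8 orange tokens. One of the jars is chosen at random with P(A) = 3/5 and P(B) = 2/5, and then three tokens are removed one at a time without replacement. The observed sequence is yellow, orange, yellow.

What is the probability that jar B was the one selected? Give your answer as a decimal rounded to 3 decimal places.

0.118

Compute the likelihood of the observed sequence for each case: P(data | jar A) = (8/9)(1/8)(7/7) = 1/9; P(data | jar B) = (2/10)(8/9)(1/8) = 1/45.
Weighting by the prior gives 3/5 · 1/9 = 1/15, 2/5 · 1/45 = 2/225; these sum to 17/225.
Therefore the posterior P(jar B | data) = (2/225) / (17/225) = 2/17.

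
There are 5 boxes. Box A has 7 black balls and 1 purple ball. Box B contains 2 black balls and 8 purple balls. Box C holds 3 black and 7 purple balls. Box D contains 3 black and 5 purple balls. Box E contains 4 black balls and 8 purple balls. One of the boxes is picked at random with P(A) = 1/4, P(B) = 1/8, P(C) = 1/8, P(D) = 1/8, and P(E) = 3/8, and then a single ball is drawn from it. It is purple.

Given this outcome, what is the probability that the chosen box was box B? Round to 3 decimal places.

The likelihood of this draw under each hypothesis: P(data | box A) = (1/8) = 1/8; P(data | box B) = (8/10) = 4/5; P(data | box C) = (7/10) = 7/10; P(data | box D) = (5/8) = 5/8; P(data | box E) = (8/12) = 2/3.
Multiplying each by its prior: 1/4 · 1/8 = 1/32, 1/8 · 4/5 = 1/10, 1/8 · 7/10 = 7/80, 1/8 · 5/8 = 5/64, 3/8 · 2/3 = 1/4; summing to 35/64.
Hence P(box B | data) = (1/10) / (35/64) = 32/175.

0.183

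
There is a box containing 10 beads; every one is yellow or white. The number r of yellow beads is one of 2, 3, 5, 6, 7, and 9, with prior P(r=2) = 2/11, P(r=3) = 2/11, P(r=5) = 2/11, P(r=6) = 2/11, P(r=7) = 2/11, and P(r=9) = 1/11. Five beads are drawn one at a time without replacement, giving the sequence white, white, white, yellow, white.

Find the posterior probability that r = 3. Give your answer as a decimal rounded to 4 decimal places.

Compute the likelihood of the observed sequence for each case: P(data | r = 2) = (8/10)(7/9)(6/8)(2/7)(5/6) = 0.11111; P(data | r = 3) = (7/10)(6/9)(5/8)(3/7)(4/6) = 0.083333; P(data | r = 5) = (5/10)(4/9)(3/8)(5/7)(2/6) = 0.019841; P(data | r = 6) = (4/10)(3/9)(2/8)(6/7)(1/6) = 0.0047619; P(data | r = 7) = (3/10)(2/9)(1/8)(7/7)(0/6) = 0; P(data | r = 9) = (1/10)(0/9) = 0.
Multiplying each by its prior: 2/11 · 0.11111 = 0.020202, 2/11 · 0.083333 = 0.015152, 2/11 · 0.019841 = 0.0036075, 2/11 · 0.0047619 = 0.0008658, 2/11 · 0 = 0, 1/11 · 0 = 0; summing to 0.039827.
So P(r = 3 | data) = (0.015152) / (0.039827) = 0.38043.

0.3804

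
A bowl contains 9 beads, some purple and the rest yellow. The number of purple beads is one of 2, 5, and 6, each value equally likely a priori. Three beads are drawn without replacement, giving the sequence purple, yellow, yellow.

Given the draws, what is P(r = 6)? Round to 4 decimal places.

Compute the likelihood of the observed sequence for each case: P(data | r = 2) = (2/9)(7/8)(6/7) = 1/6; P(data | r = 5) = (5/9)(4/8)(3/7) = 5/42; P(data | r = 6) = (6/9)(3/8)(2/7) = 1/14.
The prior-weighted likelihoods are 1/3 · 1/6 = 1/18, 1/3 · 5/42 = 5/126, 1/3 · 1/14 = 1/42; these sum to 5/42.
Therefore the posterior P(r = 6 | data) = (1/42) / (5/42) = 1/5.

0.2000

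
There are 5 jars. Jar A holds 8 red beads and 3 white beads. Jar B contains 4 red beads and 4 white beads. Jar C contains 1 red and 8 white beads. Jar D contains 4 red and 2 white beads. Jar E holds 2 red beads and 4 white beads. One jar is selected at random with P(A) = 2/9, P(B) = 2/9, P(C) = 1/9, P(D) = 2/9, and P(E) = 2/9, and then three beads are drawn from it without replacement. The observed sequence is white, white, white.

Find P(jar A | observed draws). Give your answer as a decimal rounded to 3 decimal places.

0.010

For each hypothesis, P(data | H) works out to: P(data | jar A) = (3/11)(2/10)(1/9) = 0.0060606; P(data | jar B) = (4/8)(3/7)(2/6) = 0.071429; P(data | jar C) = (8/9)(7/8)(6/7) = 0.66667; P(data | jar D) = (2/6)(1/5)(0/4) = 0; P(data | jar E) = (4/6)(3/5)(2/4) = 0.2.
Weighting by the prior gives 2/9 · 0.0060606 = 0.0013468, 2/9 · 0.071429 = 0.015873, 1/9 · 0.66667 = 0.074074, 2/9 · 0 = 0, 2/9 · 0.2 = 0.044444; these sum to 0.13574.
By Bayes' rule, P(jar A | data) = (0.0013468) / (0.13574) = 0.009922.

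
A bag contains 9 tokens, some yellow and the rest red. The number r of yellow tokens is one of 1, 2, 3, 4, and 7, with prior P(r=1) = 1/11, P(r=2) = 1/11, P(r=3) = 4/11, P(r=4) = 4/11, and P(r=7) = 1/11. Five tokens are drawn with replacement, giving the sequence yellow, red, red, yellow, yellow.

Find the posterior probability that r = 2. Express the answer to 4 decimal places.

For each hypothesis, P(data | H) works out to: P(data | r = 1) = (1/9)(8/9)(8/9)(1/9)(1/9) = 0.0010838; P(data | r = 2) = (2/9)(7/9)(7/9)(2/9)(2/9) = 0.0066386; P(data | r = 3) = (3/9)(6/9)(6/9)(3/9)(3/9) = 0.016461; P(data | r = 4) = (4/9)(5/9)(5/9)(4/9)(4/9) = 0.027096; P(data | r = 7) = (7/9)(2/9)(2/9)(7/9)(7/9) = 0.023235.
The prior-weighted likelihoods are 1/11 · 0.0010838 = 9.8531e-05, 1/11 · 0.0066386 = 0.0006035, 4/11 · 0.016461 = 0.0059858, 4/11 · 0.027096 = 0.0098531, 1/11 · 0.023235 = 0.0021123; summing to 0.018653.
Hence P(r = 2 | data) = (0.0006035) / (0.018653) = 0.032354.

0.0324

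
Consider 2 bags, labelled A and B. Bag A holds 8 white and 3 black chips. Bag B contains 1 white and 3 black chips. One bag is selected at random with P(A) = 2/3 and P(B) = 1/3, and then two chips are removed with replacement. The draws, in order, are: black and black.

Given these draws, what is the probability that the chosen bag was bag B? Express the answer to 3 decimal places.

Compute the likelihood of the observed sequence for each case: P(data | bag A) = (3/11)(3/11) = 0.07438; P(data | bag B) = (3/4)(3/4) = 0.5625.
Multiplying each by its prior: 2/3 · 0.07438 = 0.049587, 1/3 · 0.5625 = 0.1875; these sum to 0.23709.
So P(bag B | data) = (0.1875) / (0.23709) = 0.79085.

0.791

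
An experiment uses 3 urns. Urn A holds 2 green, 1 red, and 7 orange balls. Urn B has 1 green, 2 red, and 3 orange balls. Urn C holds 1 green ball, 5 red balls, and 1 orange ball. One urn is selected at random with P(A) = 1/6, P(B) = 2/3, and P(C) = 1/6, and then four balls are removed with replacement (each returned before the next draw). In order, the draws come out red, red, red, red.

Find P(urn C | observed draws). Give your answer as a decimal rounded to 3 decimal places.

0.840

Under each hypothesis, the probability of the observed sequence is: P(data | urn A) = (1/10)(1/10)(1/10)(1/10) = 0.0001; P(data | urn B) = (2/6)(2/6)(2/6)(2/6) = 0.012346; P(data | urn C) = (5/7)(5/7)(5/7)(5/7) = 0.26031.
Weighting by the prior gives 1/6 · 0.0001 = 1.6667e-05, 2/3 · 0.012346 = 0.0082305, 1/6 · 0.26031 = 0.043385; these sum to 0.051632.
By Bayes' rule, P(urn C | data) = (0.043385) / (0.051632) = 0.84027.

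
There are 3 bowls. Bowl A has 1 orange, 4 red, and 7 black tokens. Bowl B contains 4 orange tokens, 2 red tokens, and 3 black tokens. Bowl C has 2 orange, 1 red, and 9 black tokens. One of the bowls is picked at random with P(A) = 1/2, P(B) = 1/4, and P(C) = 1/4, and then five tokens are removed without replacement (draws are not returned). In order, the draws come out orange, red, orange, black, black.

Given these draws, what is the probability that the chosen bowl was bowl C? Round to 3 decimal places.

The likelihood of the observed sequence under each hypothesis: P(data | bowl A) = (1/12)(4/11)(0/10) = 0; P(data | bowl B) = (4/9)(2/8)(3/7)(3/6)(2/5) = 0.0095238; P(data | bowl C) = (2/12)(1/11)(1/10)(9/9)(8/8) = 0.0015152.
Multiplying each by its prior: 1/2 · 0 = 0, 1/4 · 0.0095238 = 0.002381, 1/4 · 0.0015152 = 0.00037879; summing to 0.0027597.
By Bayes' rule, P(bowl C | data) = (0.00037879) / (0.0027597) = 0.13725.

0.137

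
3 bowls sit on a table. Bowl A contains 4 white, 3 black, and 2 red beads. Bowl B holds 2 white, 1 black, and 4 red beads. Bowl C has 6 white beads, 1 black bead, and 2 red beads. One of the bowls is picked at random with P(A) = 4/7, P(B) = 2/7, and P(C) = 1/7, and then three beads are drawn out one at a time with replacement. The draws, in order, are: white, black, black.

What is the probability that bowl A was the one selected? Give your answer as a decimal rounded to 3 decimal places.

Compute the likelihood of the observed sequence for each case: P(data | bowl A) = (4/9)(3/9)(3/9) = 0.049383; P(data | bowl B) = (2/7)(1/7)(1/7) = 0.0058309; P(data | bowl C) = (6/9)(1/9)(1/9) = 0.0082305.
The prior-weighted likelihoods are 4/7 · 0.049383 = 0.028219, 2/7 · 0.0058309 = 0.001666, 1/7 · 0.0082305 = 0.0011758; summing to 0.03106.
Hence P(bowl A | data) = (0.028219) / (0.03106) = 0.90851.

0.909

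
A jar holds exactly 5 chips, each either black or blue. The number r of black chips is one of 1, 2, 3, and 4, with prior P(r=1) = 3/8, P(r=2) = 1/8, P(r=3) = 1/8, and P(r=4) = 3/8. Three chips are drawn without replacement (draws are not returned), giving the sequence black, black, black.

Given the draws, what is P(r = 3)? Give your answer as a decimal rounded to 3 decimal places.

0.077

Compute the likelihood of the observed sequence for each case: P(data | r = 1) = (1/5)(0/4) = 0; P(data | r = 2) = (2/5)(1/4)(0/3) = 0; P(data | r = 3) = (3/5)(2/4)(1/3) = 1/10; P(data | r = 4) = (4/5)(3/4)(2/3) = 2/5.
Weighting by the prior gives 3/8 · 0 = 0, 1/8 · 0 = 0, 1/8 · 1/10 = 1/80, 3/8 · 2/5 = 3/20; with total 13/80.
Hence P(r = 3 | data) = (1/80) / (13/80) = 1/13.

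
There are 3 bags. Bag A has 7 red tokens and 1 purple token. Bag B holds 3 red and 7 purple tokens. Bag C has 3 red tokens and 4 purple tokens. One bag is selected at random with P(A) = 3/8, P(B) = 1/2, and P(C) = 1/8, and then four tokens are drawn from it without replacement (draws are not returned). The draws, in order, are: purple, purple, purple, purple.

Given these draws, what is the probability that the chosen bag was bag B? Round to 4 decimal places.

0.9589

Compute the likelihood of the observed sequence for each case: P(data | bag A) = (1/8)(0/7) = 0; P(data | bag B) = (7/10)(6/9)(5/8)(4/7) = 1/6; P(data | bag C) = (4/7)(3/6)(2/5)(1/4) = 1/35.
Weighting by the prior gives 3/8 · 0 = 0, 1/2 · 1/6 = 1/12, 1/8 · 1/35 = 1/280; these sum to 73/840.
Therefore the posterior P(bag B | data) = (1/12) / (73/840) = 70/73.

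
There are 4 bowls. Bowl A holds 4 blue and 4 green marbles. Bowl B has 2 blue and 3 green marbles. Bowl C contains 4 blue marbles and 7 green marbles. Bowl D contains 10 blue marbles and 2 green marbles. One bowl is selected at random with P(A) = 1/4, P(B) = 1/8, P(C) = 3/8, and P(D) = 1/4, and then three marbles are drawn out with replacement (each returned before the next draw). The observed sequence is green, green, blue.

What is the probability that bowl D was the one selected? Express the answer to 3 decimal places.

0.052

Under each hypothesis, the probability of the observed sequence is: P(data | bowl A) = (4/8)(4/8)(4/8) = 0.125; P(data | bowl B) = (3/5)(3/5)(2/5) = 0.144; P(data | bowl C) = (7/11)(7/11)(4/11) = 0.14726; P(data | bowl D) = (2/12)(2/12)(10/12) = 0.023148.
Weighting by the prior gives 1/4 · 0.125 = 0.03125, 1/8 · 0.144 = 0.018, 3/8 · 0.14726 = 0.055222, 1/4 · 0.023148 = 0.005787; with total 0.11026.
So P(bowl D | data) = (0.005787) / (0.11026) = 0.052486.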